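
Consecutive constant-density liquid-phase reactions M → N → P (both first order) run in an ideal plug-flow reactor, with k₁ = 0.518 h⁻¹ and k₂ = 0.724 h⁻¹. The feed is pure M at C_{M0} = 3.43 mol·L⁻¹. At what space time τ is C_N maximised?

1.63 h

Setting dC_N/dτ = 0 gives τ_opt = ln(k₂/k₁)/(k₂−k₁).
= ln(0.724/0.518)/(0.724−0.518) = ln(1.398)/0.2060 = 0.3348/0.2060 = 1.63 h.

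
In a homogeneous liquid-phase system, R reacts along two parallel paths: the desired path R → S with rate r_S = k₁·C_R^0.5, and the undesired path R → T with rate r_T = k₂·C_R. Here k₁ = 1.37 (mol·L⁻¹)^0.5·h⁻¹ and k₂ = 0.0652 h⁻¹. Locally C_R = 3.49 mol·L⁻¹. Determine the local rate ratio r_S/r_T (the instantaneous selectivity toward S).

S_{S/T} = r_S/r_T = (k₁·C_R^0.5)/(k₂·C_R) = (k₁/k₂)·C_R^-0.5.
= (1.37×3.490^0.5) / (0.0652×3.490) = 2.559/0.2275 = 11.2.

11.2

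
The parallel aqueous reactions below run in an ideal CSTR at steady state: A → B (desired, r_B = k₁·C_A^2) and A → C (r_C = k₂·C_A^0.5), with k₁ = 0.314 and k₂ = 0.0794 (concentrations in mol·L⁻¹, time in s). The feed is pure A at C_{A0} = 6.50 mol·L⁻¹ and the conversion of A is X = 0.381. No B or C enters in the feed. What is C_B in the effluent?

Exit C_A = C_{A0}(1−X) = 6.50×0.619 = 4.024 mol·L⁻¹.
In a CSTR the entire volume is at exit conditions, so r_B = 0.314×4.024^2 = 5.083 and r_C = 0.0794×4.024^0.5 = 0.1593.
Fraction of consumed A going to B: r_B/(r_B+r_C) = 0.9696.
C_B = 0.9696·C_{A0}·X = 0.9696×6.50×0.381 = 2.40 mol·L⁻¹.

2.40 mol·L⁻¹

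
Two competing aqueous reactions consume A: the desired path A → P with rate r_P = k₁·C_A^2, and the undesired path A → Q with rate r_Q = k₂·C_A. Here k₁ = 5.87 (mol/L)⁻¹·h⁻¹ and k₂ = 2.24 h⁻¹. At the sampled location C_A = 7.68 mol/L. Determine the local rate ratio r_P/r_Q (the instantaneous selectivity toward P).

S_{P/Q} = r_P/r_Q = (k₁·C_A^2)/(k₂·C_A) = (k₁/k₂)·C_A.
= (5.87×7.680^2) / (2.24×7.680) = 346.2/17.20 = 20.1.
Since the desired path is higher order in A, keeping C_A high (PFR or concentrated feed) favours P.

20.1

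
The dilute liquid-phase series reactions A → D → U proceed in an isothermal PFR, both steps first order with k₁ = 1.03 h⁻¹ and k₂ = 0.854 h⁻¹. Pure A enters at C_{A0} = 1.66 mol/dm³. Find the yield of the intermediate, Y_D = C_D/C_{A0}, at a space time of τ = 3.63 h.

For first-order series with pure A initially, C_D(τ) = k₁C_{A0}/(k₂−k₁)·(e^(−k₁τ) − e^(−k₂τ)).
e^(−k₁τ) = e^(−1.03×3.63) = e^(−3.739) = 0.02378; e^(−k₂τ) = e^(−3.100) = 0.04505.
C_D = 1.03×1.66/(0.854−1.03) × (0.02378−0.04505) = (-9.715)×(-0.02127) = 0.2066 mol/dm³.
Y_D = C_D/C_{A0} = 0.2066/1.66 = 0.124.

0.124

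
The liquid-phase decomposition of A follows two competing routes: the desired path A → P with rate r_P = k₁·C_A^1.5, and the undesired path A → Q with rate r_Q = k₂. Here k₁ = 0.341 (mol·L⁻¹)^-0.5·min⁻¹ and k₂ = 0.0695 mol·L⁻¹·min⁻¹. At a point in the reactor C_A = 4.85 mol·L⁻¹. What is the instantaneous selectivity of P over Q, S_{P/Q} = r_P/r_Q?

S_{P/Q} = r_P/r_Q = (k₁·C_A^1.5)/(k₂) = (k₁/k₂)·C_A^1.5.
= (0.341×4.850^1.5) / (0.0695) = 3.642/0.06950 = 52.4.
Since the desired path is higher order in A, keeping C_A high (PFR or concentrated feed) favours P.

52.4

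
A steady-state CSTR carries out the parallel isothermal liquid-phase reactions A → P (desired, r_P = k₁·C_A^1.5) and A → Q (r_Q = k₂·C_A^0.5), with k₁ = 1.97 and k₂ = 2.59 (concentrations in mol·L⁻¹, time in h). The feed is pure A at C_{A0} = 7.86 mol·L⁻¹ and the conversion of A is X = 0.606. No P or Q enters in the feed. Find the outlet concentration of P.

3.34 mol·L⁻¹

Exit C_A = C_{A0}(1−X) = 7.86×0.394 = 3.097 mol·L⁻¹.
A CSTR operates uniformly at the exit composition, giving r_P = 10.74 and r_Q = 4.558 (each k·C_A^n at C_A = 3.097).
Fraction of consumed A going to P: r_P/(r_P+r_Q) = 0.7020.
C_P = 0.7020·C_{A0}·X = 0.7020×7.86×0.606 = 3.34 mol·L⁻¹.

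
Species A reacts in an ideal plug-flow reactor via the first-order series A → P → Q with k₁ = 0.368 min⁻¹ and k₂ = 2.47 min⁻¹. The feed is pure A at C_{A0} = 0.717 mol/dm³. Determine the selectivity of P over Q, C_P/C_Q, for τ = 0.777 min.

0.741

For first-order series with pure A initially, C_P(τ) = k₁C_{A0}/(k₂−k₁)·(e^(−k₁τ) − e^(−k₂τ)).
e^(−k₁τ) = e^(−0.368×0.777) = e^(−0.2859) = 0.7513; e^(−k₂τ) = e^(−1.919) = 0.1467.
C_P = 0.368×0.717/(2.47−0.368) × (0.7513−0.1467) = 0.1255×0.6046 = 0.07589 mol/dm³.
C_A = C_{A0}e^(−k₁τ) = 0.5387 mol/dm³, so C_Q = C_{A0}−C_A−C_P = 0.1024 mol/dm³; C_P/C_Q = 0.741.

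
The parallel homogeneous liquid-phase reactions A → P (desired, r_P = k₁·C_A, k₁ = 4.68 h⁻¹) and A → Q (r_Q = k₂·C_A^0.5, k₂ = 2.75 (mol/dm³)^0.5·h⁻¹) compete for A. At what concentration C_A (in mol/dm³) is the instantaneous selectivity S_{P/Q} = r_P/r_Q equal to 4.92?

S_{P/Q} = (k₁/k₂)·C_A^0.5 ⇒ C_A = (S·k₂/k₁)^(2).
= (4.92×2.75/4.68)^(2) = (2.891)^(2) = 8.36 mol/dm³.

8.36 mol/dm³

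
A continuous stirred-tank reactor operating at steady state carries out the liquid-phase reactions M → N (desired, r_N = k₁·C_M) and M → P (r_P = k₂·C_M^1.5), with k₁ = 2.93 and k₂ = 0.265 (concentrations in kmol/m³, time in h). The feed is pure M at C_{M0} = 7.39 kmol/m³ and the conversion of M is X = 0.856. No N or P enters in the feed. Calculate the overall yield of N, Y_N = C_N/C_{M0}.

0.783

Exit C_M = C_{M0}(1−X) = 7.39×0.144 = 1.064 kmol/m³.
In a CSTR the entire volume is at exit conditions, so r_N = 2.93×1.064 = 3.118 and r_P = 0.265×1.064^1.5 = 0.2909.
Fraction of consumed M going to N: r_N/(r_N+r_P) = 0.9147.
C_N = 0.9147·C_{M0}·X = 0.9147×7.39×0.856 = 5.79 kmol/m³; Y_N = C_N/C_{M0} = 0.783.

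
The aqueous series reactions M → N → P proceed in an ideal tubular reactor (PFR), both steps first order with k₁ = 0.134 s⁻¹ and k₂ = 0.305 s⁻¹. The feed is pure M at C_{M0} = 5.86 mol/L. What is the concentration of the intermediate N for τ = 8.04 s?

Solving the coupled first-order balances gives C_N(τ) = [k₁/(k₂−k₁)]·C_{M0}·(e^(−k₁τ) − e^(−k₂τ)).
e^(−k₁τ) = e^(−0.134×8.04) = e^(−1.077) = 0.3405; e^(−k₂τ) = e^(−2.452) = 0.08610.
C_N = 0.134×5.86/(0.305−0.134) × (0.3405−0.08610) = 4.592×0.2544 = 1.168 mol/L.

1.17 mol/L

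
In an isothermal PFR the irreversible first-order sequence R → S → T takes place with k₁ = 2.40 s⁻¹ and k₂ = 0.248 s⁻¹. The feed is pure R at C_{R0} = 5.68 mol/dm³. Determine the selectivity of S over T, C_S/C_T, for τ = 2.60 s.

1.41

Solving the coupled first-order balances gives C_S(τ) = [k₁/(k₂−k₁)]·C_{R0}·(e^(−k₁τ) − e^(−k₂τ)).
e^(−k₁τ) = e^(−2.40×2.60) = e^(−6.240) = 0.001950; e^(−k₂τ) = e^(−0.6448) = 0.5248.
C_S = 2.40×5.68/(0.248−2.40) × (0.001950−0.5248) = (-6.335)×(-0.5228) = 3.312 mol/dm³.
C_R = C_{R0}e^(−k₁τ) = 0.01108 mol/dm³, so C_T = C_{R0}−C_R−C_S = 2.357 mol/dm³; C_S/C_T = 1.41.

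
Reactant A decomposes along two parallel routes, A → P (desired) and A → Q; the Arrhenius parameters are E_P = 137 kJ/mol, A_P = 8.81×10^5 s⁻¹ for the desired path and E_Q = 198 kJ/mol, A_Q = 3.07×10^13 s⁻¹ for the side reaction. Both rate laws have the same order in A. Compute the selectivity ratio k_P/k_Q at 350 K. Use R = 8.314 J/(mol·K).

k_P/k_Q = (A_P/A_Q)·exp[−(E_P−E_Q)/(RT)] = (A_P/A_Q)·exp[(E_Q−E_P)/(RT)].
(E_Q−E_P)/(RT) = (198−137)×10³/(8.314×350) = 61000/2910 = 20.96.
k_P/k_Q = (8.81×10^5/3.07×10^13)·exp(20.96) = 2.870×10^-8 × 1.271×10^9 = 36.5.
Since E_P < E_Q, lowering the temperature improves selectivity toward P.

36.5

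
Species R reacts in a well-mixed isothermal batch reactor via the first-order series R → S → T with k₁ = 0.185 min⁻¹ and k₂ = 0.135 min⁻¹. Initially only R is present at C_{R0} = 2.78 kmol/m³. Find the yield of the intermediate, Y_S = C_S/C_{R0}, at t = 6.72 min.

The intermediate concentration in a first-order A→B→C sequence is C_S = k₁C_{R0}(e^(−k₁t) − e^(−k₂t))/(k₂−k₁).
e^(−k₁t) = e^(−0.185×6.72) = e^(−1.243) = 0.2885; e^(−k₂t) = e^(−0.9072) = 0.4037.
C_S = 0.185×2.78/(0.135−0.185) × (0.2885−0.4037) = (-10.29)×(-0.1152) = 1.185 kmol/m³.
Y_S = C_S/C_{R0} = 1.185/2.78 = 0.426.

0.426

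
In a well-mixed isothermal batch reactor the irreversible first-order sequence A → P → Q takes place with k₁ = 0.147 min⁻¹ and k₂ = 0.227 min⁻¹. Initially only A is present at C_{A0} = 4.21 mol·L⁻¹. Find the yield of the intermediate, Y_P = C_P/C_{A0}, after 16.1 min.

0.125

The intermediate concentration in a first-order A→B→C sequence is C_P = k₁C_{A0}(e^(−k₁t) − e^(−k₂t))/(k₂−k₁).
e^(−k₁t) = e^(−0.147×16.1) = e^(−2.367) = 0.09379; e^(−k₂t) = e^(−3.655) = 0.02587.
C_P = 0.147×4.21/(0.227−0.147) × (0.09379−0.02587) = 7.736×0.06792 = 0.5254 mol·L⁻¹.
Y_P = C_P/C_{A0} = 0.5254/4.21 = 0.125.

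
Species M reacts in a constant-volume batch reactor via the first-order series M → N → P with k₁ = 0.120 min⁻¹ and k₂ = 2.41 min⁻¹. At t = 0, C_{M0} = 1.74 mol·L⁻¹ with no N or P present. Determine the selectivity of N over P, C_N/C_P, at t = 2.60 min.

Solving the coupled first-order balances gives C_N(t) = [k₁/(k₂−k₁)]·C_{M0}·(e^(−k₁t) − e^(−k₂t)).
e^(−k₁t) = e^(−0.120×2.60) = e^(−0.3120) = 0.7320; e^(−k₂t) = e^(−6.266) = 0.001900.
C_N = 0.120×1.74/(2.41−0.120) × (0.7320−0.001900) = 0.09118×0.7301 = 0.06657 mol·L⁻¹.
C_M = C_{M0}e^(−k₁t) = 1.274 mol·L⁻¹, so C_P = C_{M0}−C_M−C_N = 0.3998 mol·L⁻¹; C_N/C_P = 0.167.

0.167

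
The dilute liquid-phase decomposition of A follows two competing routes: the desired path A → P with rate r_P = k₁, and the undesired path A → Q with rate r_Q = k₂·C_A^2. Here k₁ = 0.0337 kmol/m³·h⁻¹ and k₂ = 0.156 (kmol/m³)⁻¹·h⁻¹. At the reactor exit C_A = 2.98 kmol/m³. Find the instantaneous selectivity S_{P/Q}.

0.0243

S_{P/Q} = r_P/r_Q = (k₁)/(k₂·C_A^2) = (k₁/k₂)·C_A^-2.
= (0.0337) / (0.156×2.980^2) = 0.03370/1.385 = 0.0243.
The undesired path is higher order in A, so low C_A (CSTR or dilute feed) favours P.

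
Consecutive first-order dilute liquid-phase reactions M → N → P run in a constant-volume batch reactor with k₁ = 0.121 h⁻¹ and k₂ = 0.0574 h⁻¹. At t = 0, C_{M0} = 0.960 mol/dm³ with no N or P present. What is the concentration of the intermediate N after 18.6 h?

0.436 mol/dm³

For first-order series with pure M initially, C_N(t) = k₁C_{M0}/(k₂−k₁)·(e^(−k₁t) − e^(−k₂t)).
e^(−k₁t) = e^(−0.121×18.6) = e^(−2.251) = 0.1053; e^(−k₂t) = e^(−1.068) = 0.3438.
C_N = 0.121×0.960/(0.0574−0.121) × (0.1053−0.3438) = (-1.826)×(-0.2385) = 0.4356 mol/dm³.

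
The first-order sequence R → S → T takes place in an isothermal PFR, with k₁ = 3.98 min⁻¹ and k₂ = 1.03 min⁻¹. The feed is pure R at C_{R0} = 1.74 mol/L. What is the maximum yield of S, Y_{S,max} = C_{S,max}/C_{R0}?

Evaluating C_S at τ_opt = ln(k₂/k₁)/(k₂−k₁) gives C_{S,max}/C_{R0} = (k₁/k₂)^[k₂/(k₂−k₁)].
= (3.98/1.03)^(1.03/(1.03−3.98)) = (3.864)^(-0.3492) = 0.6238.

0.624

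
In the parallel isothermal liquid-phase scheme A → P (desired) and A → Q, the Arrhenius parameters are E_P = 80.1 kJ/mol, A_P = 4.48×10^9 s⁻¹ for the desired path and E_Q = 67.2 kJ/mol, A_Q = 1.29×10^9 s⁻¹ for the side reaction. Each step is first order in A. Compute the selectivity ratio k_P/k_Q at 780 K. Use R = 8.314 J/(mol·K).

0.475

k_P/k_Q = (A_P/A_Q)·exp[−(E_P−E_Q)/(RT)] = (A_P/A_Q)·exp[(E_Q−E_P)/(RT)].
(E_Q−E_P)/(RT) = (67.2−80.1)×10³/(8.314×780) = -12900/6485 = -1.989.
k_P/k_Q = (4.48×10^9/1.29×10^9)·exp(-1.989) = 3.473 × 0.1368 = 0.475.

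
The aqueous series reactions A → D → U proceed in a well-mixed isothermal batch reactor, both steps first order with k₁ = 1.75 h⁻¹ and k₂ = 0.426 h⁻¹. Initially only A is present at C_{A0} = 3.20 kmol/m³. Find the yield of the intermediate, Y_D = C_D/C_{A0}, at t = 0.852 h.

For first-order series with pure A initially, C_D(t) = k₁C_{A0}/(k₂−k₁)·(e^(−k₁t) − e^(−k₂t)).
e^(−k₁t) = e^(−1.75×0.852) = e^(−1.491) = 0.2251; e^(−k₂t) = e^(−0.3630) = 0.6956.
C_D = 1.75×3.20/(0.426−1.75) × (0.2251−0.6956) = (-4.230)×(-0.4705) = 1.990 kmol/m³.
Y_D = C_D/C_{A0} = 1.990/3.20 = 0.622.

0.622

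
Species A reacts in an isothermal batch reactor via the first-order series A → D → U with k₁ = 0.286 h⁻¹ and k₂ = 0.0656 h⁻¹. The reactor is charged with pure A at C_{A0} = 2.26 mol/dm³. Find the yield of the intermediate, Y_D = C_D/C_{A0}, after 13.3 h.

0.513

For first-order series with pure A initially, C_D(t) = k₁C_{A0}/(k₂−k₁)·(e^(−k₁t) − e^(−k₂t)).
e^(−k₁t) = e^(−0.286×13.3) = e^(−3.804) = 0.02229; e^(−k₂t) = e^(−0.8725) = 0.4179.
C_D = 0.286×2.26/(0.0656−0.286) × (0.02229−0.4179) = (-2.933)×(-0.3956) = 1.160 mol/dm³.
Y_D = C_D/C_{A0} = 1.160/2.26 = 0.513.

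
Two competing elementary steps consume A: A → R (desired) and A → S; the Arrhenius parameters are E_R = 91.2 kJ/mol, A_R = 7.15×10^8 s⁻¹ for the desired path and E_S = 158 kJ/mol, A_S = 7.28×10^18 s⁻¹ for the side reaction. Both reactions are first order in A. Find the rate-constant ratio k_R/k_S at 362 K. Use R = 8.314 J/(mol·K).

0.428

With equal orders, S_{R/S} = k_R/k_S = (A_R/A_S)·exp[(E_S−E_R)/(RT)].
(E_S−E_R)/(RT) = (158−91.2)×10³/(8.314×362) = 66800/3010 = 22.20.
k_R/k_S = (7.15×10^8/7.28×10^18)·exp(22.20) = 9.821×10^-11 × 4.357×10^9 = 0.428.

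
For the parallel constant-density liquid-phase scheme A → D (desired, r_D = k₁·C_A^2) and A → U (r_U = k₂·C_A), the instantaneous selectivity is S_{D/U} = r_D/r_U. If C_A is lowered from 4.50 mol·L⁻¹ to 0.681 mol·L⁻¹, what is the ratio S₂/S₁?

0.151

S_{D/U} = (k₁/k₂)·C_A, so S₂/S₁ = (C_{A,2}/C_{A,1}).
= 0.681/4.50 = 0.151.
Selectivity toward D falls as C_A falls — high-concentration operation is favoured.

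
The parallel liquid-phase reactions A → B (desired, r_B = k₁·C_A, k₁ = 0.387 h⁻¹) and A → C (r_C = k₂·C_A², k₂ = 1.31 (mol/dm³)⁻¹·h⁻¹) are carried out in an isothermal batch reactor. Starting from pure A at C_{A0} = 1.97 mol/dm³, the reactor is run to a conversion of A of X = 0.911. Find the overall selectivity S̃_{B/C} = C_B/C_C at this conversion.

C_A = C_{A0}(1−X) = 0.1753 mol/dm³.
Along a PFR/batch, dC_B/dC_A = −r_B/(r_B+r_C) = −k₁/(k₁+k₂·C_A).
Integrating from C_{A0} to C_A: C_B = (0.387/1.31)·ln[(0.387+1.31·1.97)/(0.387+1.31·0.175)] = 0.2954·ln(2.968/0.6167) = 0.4642 mol/dm³.
C_C = (C_{A0}−C_A)−C_B = 1.331 mol/dm³; S̃_{B/C} = 0.4642/1.331 = 0.349.

0.349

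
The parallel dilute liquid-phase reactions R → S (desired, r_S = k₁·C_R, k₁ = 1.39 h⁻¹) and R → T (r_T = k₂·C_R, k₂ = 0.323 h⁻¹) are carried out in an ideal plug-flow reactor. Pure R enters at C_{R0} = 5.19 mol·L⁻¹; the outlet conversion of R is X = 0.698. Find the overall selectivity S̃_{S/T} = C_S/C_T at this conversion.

4.30

C_R = C_{R0}(1−X) = 1.567 mol·L⁻¹.
Both paths are first order in R, so the instantaneous fraction to S is constant: dC_S/d(−C_R) = k₁/(k₁+k₂) = 0.8114.
C_S = 0.8114·(C_{R0}−C_R) = 0.8114×3.623 = 2.94 mol·L⁻¹.
C_T = (C_{R0}−C_R)−C_S = 0.6831 mol·L⁻¹; S̃_{S/T} = 2.940/0.6831 = 4.30.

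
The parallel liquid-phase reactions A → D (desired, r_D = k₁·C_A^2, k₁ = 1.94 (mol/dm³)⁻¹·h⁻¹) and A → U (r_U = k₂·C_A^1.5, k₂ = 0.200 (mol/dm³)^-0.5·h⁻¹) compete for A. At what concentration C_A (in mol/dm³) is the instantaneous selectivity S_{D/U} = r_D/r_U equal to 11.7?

1.45 mol/dm³

S_{D/U} = (k₁/k₂)·C_A^0.5 ⇒ C_A = (S·k₂/k₁)^(2).
= (11.7×0.200/1.94)^(2) = (1.206)^(2) = 1.45 mol/dm³.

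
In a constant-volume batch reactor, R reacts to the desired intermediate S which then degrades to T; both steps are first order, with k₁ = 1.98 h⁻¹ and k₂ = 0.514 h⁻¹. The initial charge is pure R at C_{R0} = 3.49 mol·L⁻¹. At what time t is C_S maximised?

0.920 h

The intermediate peaks when r₁ = r₂, i.e. k₁e^(−k₁t) = k₂e^(−k₂t), giving t_opt = ln(k₂/k₁)/(k₂−k₁).
= ln(0.514/1.98)/(0.514−1.98) = ln(0.2596)/-1.466 = -1.349/-1.466 = 0.920 h.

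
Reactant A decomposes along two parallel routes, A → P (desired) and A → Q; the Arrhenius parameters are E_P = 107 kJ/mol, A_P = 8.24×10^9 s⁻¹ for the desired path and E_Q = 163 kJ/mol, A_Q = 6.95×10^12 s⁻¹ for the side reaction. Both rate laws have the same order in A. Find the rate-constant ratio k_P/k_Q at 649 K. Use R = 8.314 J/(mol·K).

38.1

k_P/k_Q = (A_P/A_Q)·exp[−(E_P−E_Q)/(RT)] = (A_P/A_Q)·exp[(E_Q−E_P)/(RT)].
(E_Q−E_P)/(RT) = (163−107)×10³/(8.314×649) = 56000/5396 = 10.38.
k_P/k_Q = (8.24×10^9/6.95×10^12)·exp(10.38) = 0.001186 × 32160 = 38.1.
Since E_P < E_Q, lowering the temperature improves selectivity toward P.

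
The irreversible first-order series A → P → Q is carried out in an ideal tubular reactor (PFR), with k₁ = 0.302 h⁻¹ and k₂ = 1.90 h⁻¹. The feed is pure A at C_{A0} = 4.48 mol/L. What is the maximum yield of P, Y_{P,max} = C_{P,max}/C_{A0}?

For a first-order series the maximum intermediate yield is C_{P,max}/C_{A0} = (k₁/k₂)^[k₂/(k₂−k₁)].
= (0.302/1.90)^(1.90/(1.90−0.302)) = (0.1589)^(1.189) = 0.1123.

0.112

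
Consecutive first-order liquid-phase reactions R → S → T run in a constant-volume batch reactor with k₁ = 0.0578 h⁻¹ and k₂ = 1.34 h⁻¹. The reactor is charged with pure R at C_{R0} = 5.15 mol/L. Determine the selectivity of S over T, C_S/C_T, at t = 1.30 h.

0.882

The intermediate concentration in a first-order A→B→C sequence is C_S = k₁C_{R0}(e^(−k₁t) − e^(−k₂t))/(k₂−k₁).
e^(−k₁t) = e^(−0.0578×1.30) = e^(−0.07514) = 0.9276; e^(−k₂t) = e^(−1.742) = 0.1752.
C_S = 0.0578×5.15/(1.34−0.0578) × (0.9276−0.1752) = 0.2322×0.7524 = 0.1747 mol/L.
C_R = C_{R0}e^(−k₁t) = 4.777 mol/L, so C_T = C_{R0}−C_R−C_S = 0.1981 mol/L; C_S/C_T = 0.882.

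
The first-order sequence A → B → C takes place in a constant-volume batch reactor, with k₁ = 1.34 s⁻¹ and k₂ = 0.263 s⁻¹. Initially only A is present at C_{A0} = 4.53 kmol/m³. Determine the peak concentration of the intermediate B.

At the optimum, C_{B,max}/C_{A0} = (k₁/k₂)^[k₂/(k₂−k₁)].
= (1.34/0.263)^(0.263/(0.263−1.34)) = (5.095)^(-0.2442) = 0.6719.
C_{B,max} = 0.6719×4.53 = 3.04 kmol/m³.

3.04 kmol/m³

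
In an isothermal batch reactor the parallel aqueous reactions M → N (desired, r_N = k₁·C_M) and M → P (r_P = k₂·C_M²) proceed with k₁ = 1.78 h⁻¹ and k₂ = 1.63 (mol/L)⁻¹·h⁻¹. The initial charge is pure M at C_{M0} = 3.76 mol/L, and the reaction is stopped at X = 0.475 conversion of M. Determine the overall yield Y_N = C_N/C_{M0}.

C_M = C_{M0}(1−X) = 1.974 mol/L.
Along a PFR/batch, dC_N/dC_M = −r_N/(r_N+r_P) = −k₁/(k₁+k₂·C_M).
Integrating from C_{M0} to C_M: C_N = (1.78/1.63)·ln[(1.78+1.63·3.76)/(1.78+1.63·1.97)] = 1.092·ln(7.909/4.998) = 0.5013 mol/L.
Y_N = C_N/C_{M0} = 0.5013/3.76 = 0.133.

0.133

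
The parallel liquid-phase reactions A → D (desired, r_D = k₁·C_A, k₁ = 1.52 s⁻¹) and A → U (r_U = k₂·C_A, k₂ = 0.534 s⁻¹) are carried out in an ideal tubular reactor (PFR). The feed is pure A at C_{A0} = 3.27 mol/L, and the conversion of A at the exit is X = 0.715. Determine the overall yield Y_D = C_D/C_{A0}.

C_A = C_{A0}(1−X) = 0.9320 mol/L.
Both paths are first order in A, so the instantaneous fraction to D is constant: dC_D/d(−C_A) = k₁/(k₁+k₂) = 0.7400.
C_D = 0.7400·(C_{A0}−C_A) = 0.7400×2.338 = 1.73 mol/L.
Y_D = C_D/C_{A0} = 1.730/3.27 = 0.529.

0.529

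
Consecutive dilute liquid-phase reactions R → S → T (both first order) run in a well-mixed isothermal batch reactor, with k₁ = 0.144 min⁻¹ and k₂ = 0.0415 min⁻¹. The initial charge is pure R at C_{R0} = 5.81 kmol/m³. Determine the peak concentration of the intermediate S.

At the optimum, C_{S,max}/C_{R0} = (k₁/k₂)^[k₂/(k₂−k₁)].
= (0.144/0.0415)^(0.0415/(0.0415−0.144)) = (3.470)^(-0.4049) = 0.6043.
C_{S,max} = 0.6043×5.81 = 3.51 kmol/m³.

3.51 kmol/m³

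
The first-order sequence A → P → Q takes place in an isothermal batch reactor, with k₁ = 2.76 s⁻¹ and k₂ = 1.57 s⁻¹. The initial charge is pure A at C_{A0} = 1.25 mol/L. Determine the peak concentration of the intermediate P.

0.594 mol/L

For a first-order series the maximum intermediate yield is C_{P,max}/C_{A0} = (k₁/k₂)^[k₂/(k₂−k₁)].
= (2.76/1.57)^(1.57/(1.57−2.76)) = (1.758)^(-1.319) = 0.4751.
C_{P,max} = 0.4751×1.25 = 0.594 mol/L.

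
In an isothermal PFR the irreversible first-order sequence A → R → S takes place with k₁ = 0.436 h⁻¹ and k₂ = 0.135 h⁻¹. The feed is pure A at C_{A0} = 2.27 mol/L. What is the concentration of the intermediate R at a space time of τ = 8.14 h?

Solving the coupled first-order balances gives C_R(τ) = [k₁/(k₂−k₁)]·C_{A0}·(e^(−k₁τ) − e^(−k₂τ)).
e^(−k₁τ) = e^(−0.436×8.14) = e^(−3.549) = 0.02875; e^(−k₂τ) = e^(−1.099) = 0.3332.
C_R = 0.436×2.27/(0.135−0.436) × (0.02875−0.3332) = (-3.288)×(-0.3045) = 1.001 mol/L.

1.00 mol/L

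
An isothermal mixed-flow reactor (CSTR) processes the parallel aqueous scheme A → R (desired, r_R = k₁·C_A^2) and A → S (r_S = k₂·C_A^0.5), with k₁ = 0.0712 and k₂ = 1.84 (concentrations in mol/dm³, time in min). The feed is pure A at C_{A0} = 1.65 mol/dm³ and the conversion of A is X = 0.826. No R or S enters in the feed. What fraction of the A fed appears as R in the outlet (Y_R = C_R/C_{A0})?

0.00489

Exit C_A = C_{A0}(1−X) = 1.65×0.174 = 0.2871 mol/dm³.
Rates in a CSTR are evaluated at the outlet concentration: r_R = 0.0712×0.2871^2 = 0.005869, r_S = 1.84×0.2871^0.5 = 0.9859.
Fraction of consumed A going to R: r_R/(r_R+r_S) = 0.005917.
C_R = 0.005917·C_{A0}·X = 0.005917×1.65×0.826 = 0.00806 mol/dm³; Y_R = C_R/C_{A0} = 0.00489.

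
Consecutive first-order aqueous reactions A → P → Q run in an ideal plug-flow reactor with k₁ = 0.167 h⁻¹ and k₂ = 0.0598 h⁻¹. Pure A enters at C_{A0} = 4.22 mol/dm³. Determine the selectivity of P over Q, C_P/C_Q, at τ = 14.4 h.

1.32

The intermediate concentration in a first-order A→B→C sequence is C_P = k₁C_{A0}(e^(−k₁τ) − e^(−k₂τ))/(k₂−k₁).
e^(−k₁τ) = e^(−0.167×14.4) = e^(−2.405) = 0.09028; e^(−k₂τ) = e^(−0.8611) = 0.4227.
C_P = 0.167×4.22/(0.0598−0.167) × (0.09028−0.4227) = (-6.574)×(-0.3324) = 2.185 mol/dm³.
C_A = C_{A0}e^(−k₁τ) = 0.3810 mol/dm³, so C_Q = C_{A0}−C_A−C_P = 1.654 mol/dm³; C_P/C_Q = 1.32.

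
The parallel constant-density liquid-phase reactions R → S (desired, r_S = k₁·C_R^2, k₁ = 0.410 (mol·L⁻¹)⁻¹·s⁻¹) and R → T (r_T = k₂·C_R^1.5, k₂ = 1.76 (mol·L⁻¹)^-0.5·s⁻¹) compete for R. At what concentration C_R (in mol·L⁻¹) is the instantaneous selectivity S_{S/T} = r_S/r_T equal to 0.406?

3.04 mol·L⁻¹

S_{S/T} = (k₁/k₂)·C_R^0.5 ⇒ C_R = (S·k₂/k₁)^(2).
= (0.406×1.76/0.410)^(2) = (1.743)^(2) = 3.04 mol·L⁻¹.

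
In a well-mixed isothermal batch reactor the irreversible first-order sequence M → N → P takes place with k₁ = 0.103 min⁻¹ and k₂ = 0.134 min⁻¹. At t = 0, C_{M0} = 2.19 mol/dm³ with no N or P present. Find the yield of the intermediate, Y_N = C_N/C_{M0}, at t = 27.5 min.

For first-order series with pure M initially, C_N(t) = k₁C_{M0}/(k₂−k₁)·(e^(−k₁t) − e^(−k₂t)).
e^(−k₁t) = e^(−0.103×27.5) = e^(−2.833) = 0.05887; e^(−k₂t) = e^(−3.685) = 0.02510.
C_N = 0.103×2.19/(0.134−0.103) × (0.05887−0.02510) = 7.276×0.03377 = 0.2457 mol/dm³.
Y_N = C_N/C_{M0} = 0.2457/2.19 = 0.112.

0.112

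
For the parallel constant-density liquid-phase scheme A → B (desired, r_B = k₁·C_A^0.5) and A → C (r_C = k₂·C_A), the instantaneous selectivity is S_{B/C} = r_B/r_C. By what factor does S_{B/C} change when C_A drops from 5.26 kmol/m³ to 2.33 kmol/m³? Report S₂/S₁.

1.50

S_{B/C} = (k₁/k₂)·C_A^-0.5, so S₂/S₁ = (C_{A,2}/C_{A,1})^-0.5.
= (2.33/5.26)^(-0.5) = (0.4430)^(-0.5) = 1.50.
Selectivity toward B rises as C_A falls — low-concentration operation is favoured.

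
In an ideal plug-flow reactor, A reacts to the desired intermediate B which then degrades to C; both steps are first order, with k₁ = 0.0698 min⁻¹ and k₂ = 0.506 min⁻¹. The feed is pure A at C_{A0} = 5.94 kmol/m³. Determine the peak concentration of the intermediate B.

At the optimum, C_{B,max}/C_{A0} = (k₁/k₂)^[k₂/(k₂−k₁)].
= (0.0698/0.506)^(0.506/(0.506−0.0698)) = (0.1379)^(1.160) = 0.1005.
C_{B,max} = 0.1005×5.94 = 0.597 kmol/m³.

0.597 kmol/m³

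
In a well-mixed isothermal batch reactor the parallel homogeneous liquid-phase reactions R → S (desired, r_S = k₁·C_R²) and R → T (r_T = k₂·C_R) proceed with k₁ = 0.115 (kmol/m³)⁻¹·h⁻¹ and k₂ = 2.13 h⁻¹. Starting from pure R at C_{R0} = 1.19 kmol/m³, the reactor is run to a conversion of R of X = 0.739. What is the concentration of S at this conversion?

C_R = C_{R0}(1−X) = 0.3106 kmol/m³.
Along a PFR/batch, dC_T/dC_R = −r_T/(r_S+r_T) = −k₂/(k₂+k₁·C_R).
Integrating from C_{R0} to C_R: C_T = (2.13/0.115)·ln[(2.13+0.115·1.19)/(2.13+0.115·0.311)] = 18.52·ln(2.267/2.166) = 0.8453 kmol/m³.
Then C_S = (C_{R0}−C_R) − C_T = 0.8794 − 0.8453 = 0.03409 kmol/m³.

0.0341 kmol/m³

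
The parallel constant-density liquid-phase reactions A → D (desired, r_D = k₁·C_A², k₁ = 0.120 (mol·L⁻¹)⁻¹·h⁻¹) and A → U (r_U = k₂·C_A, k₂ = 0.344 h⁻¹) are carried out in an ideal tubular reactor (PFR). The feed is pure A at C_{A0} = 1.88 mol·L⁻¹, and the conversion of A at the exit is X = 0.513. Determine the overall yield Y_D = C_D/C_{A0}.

0.167

C_A = C_{A0}(1−X) = 0.9156 mol·L⁻¹.
Along a PFR/batch, dC_U/dC_A = −r_U/(r_D+r_U) = −k₂/(k₂+k₁·C_A).
Integrating from C_{A0} to C_A: C_U = (0.344/0.120)·ln[(0.344+0.120·1.88)/(0.344+0.120·0.916)] = 2.867·ln(0.5696/0.4539) = 0.6511 mol·L⁻¹.
Then C_D = (C_{A0}−C_A) − C_U = 0.9644 − 0.6511 = 0.3133 mol·L⁻¹.
Y_D = C_D/C_{A0} = 0.3133/1.88 = 0.167.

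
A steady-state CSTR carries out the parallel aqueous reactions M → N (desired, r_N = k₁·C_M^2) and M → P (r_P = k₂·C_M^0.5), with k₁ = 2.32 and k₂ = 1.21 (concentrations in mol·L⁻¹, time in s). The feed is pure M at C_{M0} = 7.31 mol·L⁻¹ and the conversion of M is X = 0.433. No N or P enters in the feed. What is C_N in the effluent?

2.98 mol·L⁻¹

Exit C_M = C_{M0}(1−X) = 7.31×0.567 = 4.145 mol·L⁻¹.
In a CSTR the entire volume is at exit conditions, so r_N = 2.32×4.145^2 = 39.86 and r_P = 1.21×4.145^0.5 = 2.463.
Fraction of consumed M going to N: r_N/(r_N+r_P) = 0.9418.
C_N = 0.9418·C_{M0}·X = 0.9418×7.31×0.433 = 2.98 mol·L⁻¹.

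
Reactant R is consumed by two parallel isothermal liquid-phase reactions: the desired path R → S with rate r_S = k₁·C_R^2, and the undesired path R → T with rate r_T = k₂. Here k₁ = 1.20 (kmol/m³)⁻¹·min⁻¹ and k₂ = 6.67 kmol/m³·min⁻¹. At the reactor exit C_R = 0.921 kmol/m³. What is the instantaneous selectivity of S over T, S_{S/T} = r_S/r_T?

S_{S/T} = r_S/r_T = (k₁·C_R^2)/(k₂) = (k₁/k₂)·C_R^2.
= (1.20×0.9210^2) / (6.67) = 1.018/6.670 = 0.153.

0.153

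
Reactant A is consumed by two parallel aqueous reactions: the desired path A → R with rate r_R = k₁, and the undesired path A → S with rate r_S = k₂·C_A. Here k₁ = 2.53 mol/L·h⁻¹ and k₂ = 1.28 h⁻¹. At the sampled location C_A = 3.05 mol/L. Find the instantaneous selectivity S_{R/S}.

S_{R/S} = r_R/r_S = (k₁)/(k₂·C_A) = (k₁/k₂)·C_A⁻¹.
= (2.53) / (1.28×3.050) = 2.530/3.904 = 0.648.
The undesired path is higher order in A, so low C_A (CSTR or dilute feed) favours R.

0.648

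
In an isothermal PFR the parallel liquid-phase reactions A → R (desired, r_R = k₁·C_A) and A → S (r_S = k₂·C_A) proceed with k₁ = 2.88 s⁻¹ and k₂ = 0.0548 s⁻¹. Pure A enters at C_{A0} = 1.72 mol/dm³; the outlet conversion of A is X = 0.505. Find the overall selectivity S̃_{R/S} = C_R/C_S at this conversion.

52.6

C_A = C_{A0}(1−X) = 0.8514 mol/dm³.
Both paths are first order in A, so the instantaneous fraction to R is constant: dC_R/d(−C_A) = k₁/(k₁+k₂) = 0.9813.
C_R = 0.9813·(C_{A0}−C_A) = 0.9813×0.8686 = 0.852 mol/dm³.
C_S = (C_{A0}−C_A)−C_R = 0.01622 mol/dm³; S̃_{R/S} = 0.8524/0.01622 = 52.6.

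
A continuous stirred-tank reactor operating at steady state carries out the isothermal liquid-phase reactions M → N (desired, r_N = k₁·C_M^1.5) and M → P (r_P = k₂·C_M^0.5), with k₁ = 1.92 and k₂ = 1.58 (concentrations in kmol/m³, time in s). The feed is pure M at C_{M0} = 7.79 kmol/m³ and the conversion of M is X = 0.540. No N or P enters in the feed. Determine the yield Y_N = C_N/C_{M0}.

Exit C_M = C_{M0}(1−X) = 7.79×0.460 = 3.583 kmol/m³.
In a CSTR the entire volume is at exit conditions, so r_N = 1.92×3.583^1.5 = 13.02 and r_P = 1.58×3.583^0.5 = 2.991.
Fraction of consumed M going to N: r_N/(r_N+r_P) = 0.8132.
C_N = 0.8132·C_{M0}·X = 0.8132×7.79×0.540 = 3.42 kmol/m³; Y_N = C_N/C_{M0} = 0.439.

0.439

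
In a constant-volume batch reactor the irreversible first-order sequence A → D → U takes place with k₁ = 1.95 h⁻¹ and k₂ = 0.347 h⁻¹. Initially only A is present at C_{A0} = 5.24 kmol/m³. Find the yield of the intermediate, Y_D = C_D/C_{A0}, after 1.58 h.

For first-order series with pure A initially, C_D(t) = k₁C_{A0}/(k₂−k₁)·(e^(−k₁t) − e^(−k₂t)).
e^(−k₁t) = e^(−1.95×1.58) = e^(−3.081) = 0.04591; e^(−k₂t) = e^(−0.5483) = 0.5780.
C_D = 1.95×5.24/(0.347−1.95) × (0.04591−0.5780) = (-6.374)×(-0.5320) = 3.391 kmol/m³.
Y_D = C_D/C_{A0} = 3.391/5.24 = 0.647.

0.647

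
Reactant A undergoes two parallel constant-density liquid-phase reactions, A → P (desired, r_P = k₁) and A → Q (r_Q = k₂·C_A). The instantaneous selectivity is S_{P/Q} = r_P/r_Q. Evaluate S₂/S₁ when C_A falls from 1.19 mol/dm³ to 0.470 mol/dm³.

S_{P/Q} = (k₁/k₂)·C_A⁻¹, so S₂/S₁ = (C_{A,2}/C_{A,1})⁻¹.
= 1.19/0.470 = 2.53.
Selectivity toward P rises as C_A falls — low-concentration operation is favoured.

2.53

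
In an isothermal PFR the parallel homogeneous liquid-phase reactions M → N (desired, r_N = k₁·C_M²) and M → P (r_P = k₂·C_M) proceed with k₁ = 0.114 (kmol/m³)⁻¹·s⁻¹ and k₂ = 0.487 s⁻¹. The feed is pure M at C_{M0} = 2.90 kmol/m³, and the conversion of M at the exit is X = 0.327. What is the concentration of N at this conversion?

0.342 kmol/m³

C_M = C_{M0}(1−X) = 1.952 kmol/m³.
Along a PFR/batch, dC_P/dC_M = −r_P/(r_N+r_P) = −k₂/(k₂+k₁·C_M).
Integrating from C_{M0} to C_M: C_P = (0.487/0.114)·ln[(0.487+0.114·2.90)/(0.487+0.114·1.95)] = 4.272·ln(0.8176/0.7095) = 0.6059 kmol/m³.
Then C_N = (C_{M0}−C_M) − C_P = 0.9483 − 0.6059 = 0.3424 kmol/m³.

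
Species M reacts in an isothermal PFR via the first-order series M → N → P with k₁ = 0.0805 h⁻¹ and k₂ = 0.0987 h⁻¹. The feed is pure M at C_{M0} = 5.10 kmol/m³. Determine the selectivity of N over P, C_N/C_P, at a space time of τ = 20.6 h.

Solving the coupled first-order balances gives C_N(τ) = [k₁/(k₂−k₁)]·C_{M0}·(e^(−k₁τ) − e^(−k₂τ)).
e^(−k₁τ) = e^(−0.0805×20.6) = e^(−1.658) = 0.1905; e^(−k₂τ) = e^(−2.033) = 0.1309.
C_N = 0.0805×5.10/(0.0987−0.0805) × (0.1905−0.1309) = 22.56×0.05955 = 1.343 kmol/m³.
C_M = C_{M0}e^(−k₁τ) = 0.9714 kmol/m³, so C_P = C_{M0}−C_M−C_N = 2.785 kmol/m³; C_N/C_P = 0.482.

0.482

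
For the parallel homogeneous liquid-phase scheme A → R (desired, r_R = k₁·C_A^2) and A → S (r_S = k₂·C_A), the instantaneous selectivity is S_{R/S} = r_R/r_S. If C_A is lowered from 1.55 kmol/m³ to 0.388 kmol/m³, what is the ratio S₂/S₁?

S_{R/S} = (k₁/k₂)·C_A, so S₂/S₁ = (C_{A,2}/C_{A,1}).
= 0.388/1.55 = 0.250.

0.250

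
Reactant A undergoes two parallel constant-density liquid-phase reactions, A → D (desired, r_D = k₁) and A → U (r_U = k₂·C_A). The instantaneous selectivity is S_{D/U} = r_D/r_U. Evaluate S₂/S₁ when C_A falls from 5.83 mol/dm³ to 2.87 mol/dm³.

2.03

S_{D/U} = (k₁/k₂)·C_A⁻¹, so S₂/S₁ = (C_{A,2}/C_{A,1})⁻¹.
= 5.83/2.87 = 2.03.
Selectivity toward D rises as C_A falls — low-concentration operation is favoured.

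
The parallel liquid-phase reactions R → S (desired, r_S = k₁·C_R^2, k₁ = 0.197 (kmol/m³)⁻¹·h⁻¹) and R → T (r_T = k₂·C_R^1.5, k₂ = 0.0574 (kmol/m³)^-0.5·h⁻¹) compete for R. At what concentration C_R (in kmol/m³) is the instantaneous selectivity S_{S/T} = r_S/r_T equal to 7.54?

S_{S/T} = (k₁/k₂)·C_R^0.5 ⇒ C_R = (S·k₂/k₁)^(2).
= (7.54×0.0574/0.197)^(2) = (2.197)^(2) = 4.83 kmol/m³.

4.83 kmol/m³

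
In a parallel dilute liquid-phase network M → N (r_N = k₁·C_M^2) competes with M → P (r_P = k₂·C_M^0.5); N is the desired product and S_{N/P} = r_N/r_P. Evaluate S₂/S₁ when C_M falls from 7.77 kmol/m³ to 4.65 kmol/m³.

S_{N/P} = (k₁/k₂)·C_M^1.5, so S₂/S₁ = (C_{M,2}/C_{M,1})^1.5.
= (4.65/7.77)^1.5 = (0.5985)^1.5 = 0.463.

0.463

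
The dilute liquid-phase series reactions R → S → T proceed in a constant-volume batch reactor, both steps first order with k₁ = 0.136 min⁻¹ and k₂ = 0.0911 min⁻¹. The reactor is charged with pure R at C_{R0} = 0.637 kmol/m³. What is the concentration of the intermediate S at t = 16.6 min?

0.223 kmol/m³

The intermediate concentration in a first-order A→B→C sequence is C_S = k₁C_{R0}(e^(−k₁t) − e^(−k₂t))/(k₂−k₁).
e^(−k₁t) = e^(−0.136×16.6) = e^(−2.258) = 0.1046; e^(−k₂t) = e^(−1.512) = 0.2204.
C_S = 0.136×0.637/(0.0911−0.136) × (0.1046−0.2204) = (-1.929)×(-0.1158) = 0.2234 kmol/m³.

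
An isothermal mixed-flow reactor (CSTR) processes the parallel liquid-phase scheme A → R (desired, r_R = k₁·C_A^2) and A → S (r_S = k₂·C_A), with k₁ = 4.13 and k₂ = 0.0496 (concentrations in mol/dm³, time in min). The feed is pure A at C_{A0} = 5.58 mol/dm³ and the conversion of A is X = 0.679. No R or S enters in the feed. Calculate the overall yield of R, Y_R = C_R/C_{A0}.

Exit C_A = C_{A0}(1−X) = 5.58×0.321 = 1.791 mol/dm³.
In a CSTR the entire volume is at exit conditions, so r_R = 4.13×1.791^2 = 13.25 and r_S = 0.0496×1.791 = 0.08884.
Fraction of consumed A going to R: r_R/(r_R+r_S) = 0.9933.
C_R = 0.9933·C_{A0}·X = 0.9933×5.58×0.679 = 3.76 mol/dm³; Y_R = C_R/C_{A0} = 0.674.

0.674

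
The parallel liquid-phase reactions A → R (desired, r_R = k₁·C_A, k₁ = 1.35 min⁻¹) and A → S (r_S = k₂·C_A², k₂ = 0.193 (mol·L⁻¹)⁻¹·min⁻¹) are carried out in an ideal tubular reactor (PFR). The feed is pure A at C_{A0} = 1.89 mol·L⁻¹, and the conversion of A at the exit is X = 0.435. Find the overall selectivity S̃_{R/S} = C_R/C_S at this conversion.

4.75

C_A = C_{A0}(1−X) = 1.068 mol·L⁻¹.
Along a PFR/batch, dC_R/dC_A = −r_R/(r_R+r_S) = −k₁/(k₁+k₂·C_A).
Integrating from C_{A0} to C_A: C_R = (1.35/0.193)·ln[(1.35+0.193·1.89)/(1.35+0.193·1.07)] = 6.995·ln(1.715/1.556) = 0.6792 mol·L⁻¹.
C_S = (C_{A0}−C_A)−C_R = 0.1430 mol·L⁻¹; S̃_{R/S} = 0.6792/0.1430 = 4.75.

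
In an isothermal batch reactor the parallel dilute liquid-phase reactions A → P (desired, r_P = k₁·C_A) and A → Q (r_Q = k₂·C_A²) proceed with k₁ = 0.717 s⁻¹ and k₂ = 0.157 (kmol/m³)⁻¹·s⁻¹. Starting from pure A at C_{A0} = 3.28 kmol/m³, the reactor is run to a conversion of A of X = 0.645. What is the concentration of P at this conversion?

1.43 kmol/m³

C_A = C_{A0}(1−X) = 1.164 kmol/m³.
Along a PFR/batch, dC_P/dC_A = −r_P/(r_P+r_Q) = −k₁/(k₁+k₂·C_A).
Integrating from C_{A0} to C_A: C_P = (0.717/0.157)·ln[(0.717+0.157·3.28)/(0.717+0.157·1.16)] = 4.567·ln(1.232/0.8998) = 1.435 kmol/m³.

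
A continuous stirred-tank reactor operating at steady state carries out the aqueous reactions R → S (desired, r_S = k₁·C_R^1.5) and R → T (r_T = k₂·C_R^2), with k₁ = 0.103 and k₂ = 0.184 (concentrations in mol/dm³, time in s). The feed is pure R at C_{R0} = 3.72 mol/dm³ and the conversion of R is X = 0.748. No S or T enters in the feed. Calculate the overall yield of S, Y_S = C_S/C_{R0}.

Exit C_R = C_{R0}(1−X) = 3.72×0.252 = 0.9374 mol/dm³.
In a CSTR the entire volume is at exit conditions, so r_S = 0.103×0.9374^1.5 = 0.09349 and r_T = 0.184×0.9374^2 = 0.1617.
Fraction of consumed R going to S: r_S/(r_S+r_T) = 0.3664.
C_S = 0.3664·C_{R0}·X = 0.3664×3.72×0.748 = 1.02 mol/dm³; Y_S = C_S/C_{R0} = 0.274.

0.274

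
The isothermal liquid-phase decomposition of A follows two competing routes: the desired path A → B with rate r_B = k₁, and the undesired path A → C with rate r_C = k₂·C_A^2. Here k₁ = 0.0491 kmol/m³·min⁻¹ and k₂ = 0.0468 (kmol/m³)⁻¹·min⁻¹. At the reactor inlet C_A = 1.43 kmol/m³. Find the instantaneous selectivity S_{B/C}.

0.513

S_{B/C} = r_B/r_C = (k₁)/(k₂·C_A^2) = (k₁/k₂)·C_A^-2.
= (0.0491) / (0.0468×1.430^2) = 0.04910/0.09570 = 0.513.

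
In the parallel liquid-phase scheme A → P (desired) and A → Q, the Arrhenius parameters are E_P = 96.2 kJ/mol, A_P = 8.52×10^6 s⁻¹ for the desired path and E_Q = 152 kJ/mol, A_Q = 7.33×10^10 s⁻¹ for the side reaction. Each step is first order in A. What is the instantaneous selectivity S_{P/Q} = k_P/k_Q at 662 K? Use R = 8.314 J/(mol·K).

2.94

With equal orders, S_{P/Q} = k_P/k_Q = (A_P/A_Q)·exp[(E_Q−E_P)/(RT)].
(E_Q−E_P)/(RT) = (152−96.2)×10³/(8.314×662) = 55800/5504 = 10.14.
k_P/k_Q = (8.52×10^6/7.33×10^10)·exp(10.14) = 1.162×10^-4 × 25294 = 2.94.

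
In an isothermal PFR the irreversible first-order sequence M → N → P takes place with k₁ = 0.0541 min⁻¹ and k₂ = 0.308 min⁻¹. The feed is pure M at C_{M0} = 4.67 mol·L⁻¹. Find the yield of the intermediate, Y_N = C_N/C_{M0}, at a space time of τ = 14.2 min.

0.0961

For first-order series with pure M initially, C_N(τ) = k₁C_{M0}/(k₂−k₁)·(e^(−k₁τ) − e^(−k₂τ)).
e^(−k₁τ) = e^(−0.0541×14.2) = e^(−0.7682) = 0.4638; e^(−k₂τ) = e^(−4.374) = 0.01261.
C_N = 0.0541×4.67/(0.308−0.0541) × (0.4638−0.01261) = 0.9951×0.4512 = 0.4490 mol·L⁻¹.
Y_N = C_N/C_{M0} = 0.4490/4.67 = 0.0961.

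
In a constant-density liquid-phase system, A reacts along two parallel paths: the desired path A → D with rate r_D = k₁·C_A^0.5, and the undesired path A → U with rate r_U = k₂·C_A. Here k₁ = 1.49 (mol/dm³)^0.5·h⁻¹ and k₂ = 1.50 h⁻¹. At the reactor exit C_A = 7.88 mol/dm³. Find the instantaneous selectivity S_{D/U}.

0.354

S_{D/U} = r_D/r_U = (k₁·C_A^0.5)/(k₂·C_A) = (k₁/k₂)·C_A^-0.5.
= (1.49×7.880^0.5) / (1.50×7.880) = 4.183/11.82 = 0.354.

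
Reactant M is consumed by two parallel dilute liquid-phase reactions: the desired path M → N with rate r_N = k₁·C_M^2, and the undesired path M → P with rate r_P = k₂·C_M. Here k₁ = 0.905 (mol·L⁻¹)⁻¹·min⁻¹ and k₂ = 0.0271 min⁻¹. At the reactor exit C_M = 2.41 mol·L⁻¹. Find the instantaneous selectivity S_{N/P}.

80.5

S_{N/P} = r_N/r_P = (k₁·C_M^2)/(k₂·C_M) = (k₁/k₂)·C_M.
= (0.905×2.410^2) / (0.0271×2.410) = 5.256/0.06531 = 80.5.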